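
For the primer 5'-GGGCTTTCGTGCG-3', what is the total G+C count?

C=3, A=0, G=6, T=4
Total G or C: 6 + 3 = 9

9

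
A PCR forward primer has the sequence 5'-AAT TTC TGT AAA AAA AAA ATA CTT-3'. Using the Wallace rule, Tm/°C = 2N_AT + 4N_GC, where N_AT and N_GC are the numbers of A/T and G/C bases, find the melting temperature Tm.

Base counts: A=13, C=2, T=8, G=1
A+T = 21, G+C = 3
Tm = 2×21 + 4×3 = 54°C

54°C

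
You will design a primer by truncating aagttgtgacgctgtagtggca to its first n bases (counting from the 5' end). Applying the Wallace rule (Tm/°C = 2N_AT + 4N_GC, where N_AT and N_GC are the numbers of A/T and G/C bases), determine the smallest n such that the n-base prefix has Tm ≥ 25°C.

n = 10

First 9 bases: AAGTTGTGA → Tm = 24°C (< 25°C)
First 10 bases: AAGTTGTGAC → Tm = 28°C (≥ 25°C)
Each additional base adds 2°C (A/T) or 4°C (G/C), so Tm is non-decreasing in n; n = 10 is the first length to reach 25°C.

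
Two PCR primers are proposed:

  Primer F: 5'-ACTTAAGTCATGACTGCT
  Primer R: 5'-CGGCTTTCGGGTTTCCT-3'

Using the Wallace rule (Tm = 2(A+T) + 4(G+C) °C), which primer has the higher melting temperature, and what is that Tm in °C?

Primer R, 54°C

Primer F: A+T=11, G+C=7 → Tm = 2(11)+4(7) = 50°C
Primer R: A+T=7, G+C=10 → Tm = 2(7)+4(10) = 54°C
50°C vs 54°C → primer R is higher.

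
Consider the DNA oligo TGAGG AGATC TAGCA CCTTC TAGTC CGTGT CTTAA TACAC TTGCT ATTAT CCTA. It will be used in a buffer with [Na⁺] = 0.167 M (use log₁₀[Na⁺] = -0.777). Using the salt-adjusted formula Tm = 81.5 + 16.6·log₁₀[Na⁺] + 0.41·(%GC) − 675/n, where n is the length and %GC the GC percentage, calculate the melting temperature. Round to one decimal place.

Length n = 54. Counting bases: T=19, G=9, A=13, C=13
G+C = 22, so %GC = 22/54 × 100 = 40.741%
Salt term: 16.6 × (-0.777) = -12.898
GC term: 0.41 × 40.741 = 16.704; length term: −675/54 = −12.5
Tm = 81.5 + (-12.898) + 16.704 − 12.5 = 72.806 → 72.8°C

72.8°C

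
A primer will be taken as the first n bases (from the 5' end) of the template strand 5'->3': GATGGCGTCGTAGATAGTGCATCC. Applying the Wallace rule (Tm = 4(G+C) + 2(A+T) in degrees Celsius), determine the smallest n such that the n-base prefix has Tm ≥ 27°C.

n = 9

First 8 bases: GATGGCGT → Tm = 26°C (< 27°C)
First 9 bases: GATGGCGTC → Tm = 30°C (≥ 27°C)
Each additional base adds 2°C (A/T) or 4°C (G/C), so Tm is non-decreasing in n; n = 9 is the first length to reach 27°C.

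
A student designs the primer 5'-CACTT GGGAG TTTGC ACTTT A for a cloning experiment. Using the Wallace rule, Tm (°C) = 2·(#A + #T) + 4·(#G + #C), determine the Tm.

60°C

Counting bases: C=4, G=5, T=8, A=4
So N_AT = 12 and N_GC = 9.
Tm = 4·9 + 2·12 = 36 + 24 = 60°C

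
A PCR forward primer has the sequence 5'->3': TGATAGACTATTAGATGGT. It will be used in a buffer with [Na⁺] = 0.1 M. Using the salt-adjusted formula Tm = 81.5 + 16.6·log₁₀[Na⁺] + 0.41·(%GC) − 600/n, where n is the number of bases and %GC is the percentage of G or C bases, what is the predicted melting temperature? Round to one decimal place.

46.3°C

Length n = 19. A=6, T=7, C=1, G=5
G+C = 6, so %GC = 6/19 × 100 = 31.579%
Salt term: 16.6 × (-1) = -16.6
GC term: 0.41 × 31.579 = 12.947; length term: −600/19 = −31.579
Tm = 81.5 + (-16.6) + 12.947 − 31.579 = 46.268 → 46.3°C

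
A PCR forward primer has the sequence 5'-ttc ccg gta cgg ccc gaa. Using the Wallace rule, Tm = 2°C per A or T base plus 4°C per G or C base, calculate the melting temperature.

Base counts: A=3, T=3, G=5, C=7
AT pairs contribute 6, GC pairs contribute 12.
Tm = 2×6 + 4×12 = 60°C

60°C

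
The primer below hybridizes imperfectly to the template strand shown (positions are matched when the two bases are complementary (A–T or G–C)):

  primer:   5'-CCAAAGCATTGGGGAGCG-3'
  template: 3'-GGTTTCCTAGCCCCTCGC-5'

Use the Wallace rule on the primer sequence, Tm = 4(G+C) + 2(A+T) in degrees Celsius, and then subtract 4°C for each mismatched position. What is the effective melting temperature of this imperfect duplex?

50°C

Primer base counts: A=5, T=2, G=7, C=4 → A+T=7, G+C=11
Perfect-match Tm = 2(7) + 4(11) = 14 + 44 = 58°C
Mismatches (positions where the bases are not complementary): 2 (at positions 7, 10)
Effective Tm = 58 − 2×4 = 58 − 8 = 50°C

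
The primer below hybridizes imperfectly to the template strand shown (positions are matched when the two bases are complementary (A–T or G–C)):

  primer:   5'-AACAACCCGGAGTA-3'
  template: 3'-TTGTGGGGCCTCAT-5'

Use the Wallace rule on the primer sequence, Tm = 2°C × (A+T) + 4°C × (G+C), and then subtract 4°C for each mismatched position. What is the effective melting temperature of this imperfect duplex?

Primer base counts: A=6, T=1, G=3, C=4 → A+T=7, G+C=7
Perfect-match Tm = 2(7) + 4(7) = 14 + 28 = 42°C
Mismatches (positions where the bases are not complementary): 1 (at position 5)
Effective Tm = 42 − 1×4 = 42 − 4 = 38°C

38°C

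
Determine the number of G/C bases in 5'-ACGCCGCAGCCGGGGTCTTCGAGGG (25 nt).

Counting bases: C=8, A=3, G=11, T=3
Total G or C: 11 + 8 = 19

19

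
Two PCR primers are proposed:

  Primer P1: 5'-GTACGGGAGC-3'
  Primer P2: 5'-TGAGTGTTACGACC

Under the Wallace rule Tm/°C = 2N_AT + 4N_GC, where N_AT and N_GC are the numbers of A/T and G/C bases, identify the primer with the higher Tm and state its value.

Primer P1: A+T=3, G+C=7 → Tm = 2(3)+4(7) = 34°C
Primer P2: A+T=7, G+C=7 → Tm = 2(7)+4(7) = 42°C
34°C vs 42°C → primer P2 is higher.

Primer P2, 42°C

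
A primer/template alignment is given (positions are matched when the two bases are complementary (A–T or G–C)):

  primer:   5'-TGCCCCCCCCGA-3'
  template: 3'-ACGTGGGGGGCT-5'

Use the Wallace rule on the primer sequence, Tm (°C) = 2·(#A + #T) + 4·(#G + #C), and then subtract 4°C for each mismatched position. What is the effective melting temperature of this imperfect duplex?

Primer base counts: A=1, T=1, G=2, C=8 → A+T=2, G+C=10
Perfect-match Tm = 2(2) + 4(10) = 4 + 40 = 44°C
Mismatches (positions where the bases are not complementary): 1 (at position 4)
Effective Tm = 44 − 1×4 = 44 − 4 = 40°C

40°C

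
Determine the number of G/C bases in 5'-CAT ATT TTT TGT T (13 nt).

Base counts: A=2, C=1, T=9, G=1
Total G or C: 1 + 1 = 2

2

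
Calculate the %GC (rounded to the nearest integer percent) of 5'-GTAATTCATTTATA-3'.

14%

T=7, C=1, G=1, A=5
G+C = 1 + 1 = 2 out of 14 bases
%GC = 2/14 × 100 = 14.29% ≈ 14%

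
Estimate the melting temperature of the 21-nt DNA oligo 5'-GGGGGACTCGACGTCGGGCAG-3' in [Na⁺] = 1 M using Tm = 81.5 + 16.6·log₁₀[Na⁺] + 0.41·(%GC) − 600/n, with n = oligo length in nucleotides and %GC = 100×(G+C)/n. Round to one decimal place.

84.2°C

Length n = 21. A=3, C=5, G=11, T=2
G+C = 16, so %GC = 16/21 × 100 = 76.19%
Salt term: 16.6 × (0) = 0
GC term: 0.41 × 76.19 = 31.238; length term: −600/21 = −28.571
Tm = 81.5 + (0) + 31.238 − 28.571 = 84.167 → 84.2°C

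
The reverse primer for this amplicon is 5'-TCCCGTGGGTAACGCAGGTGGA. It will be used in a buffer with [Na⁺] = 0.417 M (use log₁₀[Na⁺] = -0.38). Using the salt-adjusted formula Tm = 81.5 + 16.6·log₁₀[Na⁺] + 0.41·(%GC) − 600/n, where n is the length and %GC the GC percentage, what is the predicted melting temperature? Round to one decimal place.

74.0°C

Length n = 22. Base counts: G=9, C=5, T=4, A=4
G+C = 14, so %GC = 14/22 × 100 = 63.636%
Salt term: 16.6 × (-0.38) = -6.308
GC term: 0.41 × 63.636 = 26.091; length term: −600/22 = −27.273
Tm = 81.5 + (-6.308) + 26.091 − 27.273 = 74.01 → 74.0°C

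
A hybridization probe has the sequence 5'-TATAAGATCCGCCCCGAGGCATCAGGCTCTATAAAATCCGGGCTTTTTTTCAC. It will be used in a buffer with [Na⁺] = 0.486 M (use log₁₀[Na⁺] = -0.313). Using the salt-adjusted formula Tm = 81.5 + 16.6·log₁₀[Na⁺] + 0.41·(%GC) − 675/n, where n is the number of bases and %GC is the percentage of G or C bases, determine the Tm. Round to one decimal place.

Length n = 53. Base counts: G=10, T=15, C=15, A=13
G+C = 25, so %GC = 25/53 × 100 = 47.17%
Salt term: 16.6 × (-0.313) = -5.196
GC term: 0.41 × 47.17 = 19.34; length term: −675/53 = −12.736
Tm = 81.5 + (-5.196) + 19.34 − 12.736 = 82.908 → 82.9°C

82.9°C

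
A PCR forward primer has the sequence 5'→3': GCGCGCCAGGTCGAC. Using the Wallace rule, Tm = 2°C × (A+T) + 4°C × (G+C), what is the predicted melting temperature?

Base counts: G=6, T=1, C=6, A=2
So N_AT = 3 and N_GC = 12.
Tm = 4·12 + 2·3 = 48 + 6 = 54°C

54°C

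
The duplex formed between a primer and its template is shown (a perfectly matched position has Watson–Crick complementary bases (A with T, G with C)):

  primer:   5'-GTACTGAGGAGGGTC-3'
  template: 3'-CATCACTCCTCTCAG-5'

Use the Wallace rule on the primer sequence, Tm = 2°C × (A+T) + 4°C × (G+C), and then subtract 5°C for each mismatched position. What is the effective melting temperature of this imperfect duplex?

Primer base counts: A=3, T=3, G=7, C=2 → A+T=6, G+C=9
Perfect-match Tm = 2(6) + 4(9) = 12 + 36 = 48°C
Mismatches (positions where the bases are not complementary): 2 (at positions 4, 12)
Effective Tm = 48 − 2×5 = 48 − 10 = 38°C

38°C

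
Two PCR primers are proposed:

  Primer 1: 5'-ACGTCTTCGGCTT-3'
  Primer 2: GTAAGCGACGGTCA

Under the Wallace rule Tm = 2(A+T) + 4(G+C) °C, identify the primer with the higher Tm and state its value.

Primer 1: A+T=6, G+C=7 → Tm = 2(6)+4(7) = 40°C
Primer 2: A+T=6, G+C=8 → Tm = 2(6)+4(8) = 44°C
40°C vs 44°C → primer 2 is higher.

Primer 2, 44°C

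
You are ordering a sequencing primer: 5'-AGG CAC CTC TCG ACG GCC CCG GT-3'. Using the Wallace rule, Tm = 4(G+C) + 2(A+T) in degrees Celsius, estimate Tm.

Counting bases: T=3, C=10, G=7, A=3
AT pairs contribute 6, GC pairs contribute 17.
Tm = 2(6) + 4(17) = 12 + 68 = 80°C

80°C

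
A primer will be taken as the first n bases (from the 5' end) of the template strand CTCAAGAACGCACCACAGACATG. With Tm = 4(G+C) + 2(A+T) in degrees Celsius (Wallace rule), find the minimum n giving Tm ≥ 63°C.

First 20 bases: CTCAAGAACGCACCACAGAC → Tm = 62°C (< 63°C)
First 21 bases: CTCAAGAACGCACCACAGACA → Tm = 64°C (≥ 63°C)
Since every base adds ≥2°C, Tm only increases with n, so the threshold is first crossed at n = 21.

n = 21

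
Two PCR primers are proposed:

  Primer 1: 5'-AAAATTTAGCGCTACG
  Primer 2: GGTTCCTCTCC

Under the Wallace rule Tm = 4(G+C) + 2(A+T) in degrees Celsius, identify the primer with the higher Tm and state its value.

Primer 1, 44°C

Primer 1: A+T=10, G+C=6 → Tm = 2(10)+4(6) = 44°C
Primer 2: A+T=4, G+C=7 → Tm = 2(4)+4(7) = 36°C
44°C vs 36°C → primer 1 is higher.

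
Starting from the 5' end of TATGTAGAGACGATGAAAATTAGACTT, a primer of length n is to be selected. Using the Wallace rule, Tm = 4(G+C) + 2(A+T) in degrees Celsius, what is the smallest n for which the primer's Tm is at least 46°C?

First 16 bases: TATGTAGAGACGATGA → Tm = 44°C (< 46°C)
First 17 bases: TATGTAGAGACGATGAA → Tm = 46°C (≥ 46°C)
Since every base adds ≥2°C, Tm only increases with n, so the threshold is first crossed at n = 17.

n = 17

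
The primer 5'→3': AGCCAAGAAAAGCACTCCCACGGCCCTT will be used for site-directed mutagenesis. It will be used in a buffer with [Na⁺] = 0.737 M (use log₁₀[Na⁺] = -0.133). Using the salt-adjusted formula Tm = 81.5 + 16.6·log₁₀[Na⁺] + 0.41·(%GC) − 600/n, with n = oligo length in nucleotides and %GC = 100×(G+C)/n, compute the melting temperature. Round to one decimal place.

81.3°C

Length n = 28. G=5, A=9, C=11, T=3
G+C = 16, so %GC = 16/28 × 100 = 57.143%
Salt term: 16.6 × (-0.133) = -2.208
GC term: 0.41 × 57.143 = 23.429; length term: −600/28 = −21.429
Tm = 81.5 + (-2.208) + 23.429 − 21.429 = 81.292 → 81.3°C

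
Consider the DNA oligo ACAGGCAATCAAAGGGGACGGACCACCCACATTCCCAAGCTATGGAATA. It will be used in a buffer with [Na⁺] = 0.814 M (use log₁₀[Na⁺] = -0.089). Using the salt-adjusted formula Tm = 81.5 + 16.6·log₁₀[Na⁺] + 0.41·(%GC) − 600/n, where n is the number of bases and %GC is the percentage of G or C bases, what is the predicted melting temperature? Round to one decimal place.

Length n = 49. C=14, T=6, A=18, G=11
G+C = 25, so %GC = 25/49 × 100 = 51.02%
Salt term: 16.6 × (-0.089) = -1.477
GC term: 0.41 × 51.02 = 20.918; length term: −600/49 = −12.245
Tm = 81.5 + (-1.477) + 20.918 − 12.245 = 88.696 → 88.7°C

88.7°C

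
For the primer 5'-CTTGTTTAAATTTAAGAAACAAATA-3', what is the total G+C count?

4

C=2, A=12, T=9, G=2
Total G or C: 2 + 2 = 4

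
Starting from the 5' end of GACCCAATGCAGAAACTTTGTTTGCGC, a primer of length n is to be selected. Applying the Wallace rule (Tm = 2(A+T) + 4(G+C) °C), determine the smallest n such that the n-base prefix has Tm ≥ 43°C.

First 14 bases: GACCCAATGCAGAA → Tm = 42°C (< 43°C)
First 15 bases: GACCCAATGCAGAAA → Tm = 44°C (≥ 43°C)
Each additional base adds 2°C (A/T) or 4°C (G/C), so Tm is non-decreasing in n; n = 15 is the first length to reach 43°C.

n = 15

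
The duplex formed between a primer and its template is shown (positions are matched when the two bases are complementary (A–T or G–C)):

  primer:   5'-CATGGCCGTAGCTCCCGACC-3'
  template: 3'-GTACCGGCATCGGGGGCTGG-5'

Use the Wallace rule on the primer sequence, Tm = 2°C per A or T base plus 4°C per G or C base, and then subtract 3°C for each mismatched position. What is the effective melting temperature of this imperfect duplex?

65°C

Primer base counts: A=3, T=3, G=5, C=9 → A+T=6, G+C=14
Perfect-match Tm = 2(6) + 4(14) = 12 + 56 = 68°C
Mismatches (positions where the bases are not complementary): 1 (at position 13)
Effective Tm = 68 − 1×3 = 68 − 3 = 65°C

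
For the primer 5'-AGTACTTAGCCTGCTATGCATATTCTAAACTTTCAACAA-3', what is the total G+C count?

13

Base counts: C=9, G=4, A=13, T=13
G+C = 4 + 9 = 13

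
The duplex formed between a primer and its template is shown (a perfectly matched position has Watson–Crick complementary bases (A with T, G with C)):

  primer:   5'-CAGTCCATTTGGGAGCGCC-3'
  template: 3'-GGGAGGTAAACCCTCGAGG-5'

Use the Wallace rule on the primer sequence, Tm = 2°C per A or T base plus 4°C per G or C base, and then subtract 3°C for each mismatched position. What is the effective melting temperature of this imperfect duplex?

53°C

Primer base counts: A=3, T=4, G=6, C=6 → A+T=7, G+C=12
Perfect-match Tm = 2(7) + 4(12) = 14 + 48 = 62°C
Mismatches (positions where the bases are not complementary): 3 (at positions 2, 3, 17)
Effective Tm = 62 − 3×3 = 62 − 9 = 53°C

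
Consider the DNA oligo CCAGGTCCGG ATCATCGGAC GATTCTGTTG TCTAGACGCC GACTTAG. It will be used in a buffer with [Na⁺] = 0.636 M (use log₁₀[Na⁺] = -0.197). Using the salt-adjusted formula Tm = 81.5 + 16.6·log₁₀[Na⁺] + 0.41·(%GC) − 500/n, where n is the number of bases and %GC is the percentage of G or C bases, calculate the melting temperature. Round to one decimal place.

90.3°C

Length n = 47. Base counts: C=13, G=13, T=12, A=9
G+C = 26, so %GC = 26/47 × 100 = 55.319%
Salt term: 16.6 × (-0.197) = -3.27
GC term: 0.41 × 55.319 = 22.681; length term: −500/47 = −10.638
Tm = 81.5 + (-3.27) + 22.681 − 10.638 = 90.273 → 90.3°C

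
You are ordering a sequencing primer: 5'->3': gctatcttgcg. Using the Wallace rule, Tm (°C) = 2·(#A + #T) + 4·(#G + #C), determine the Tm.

Scanning the sequence gives A=1, T=4, G=3, C=3.
A+T = 5, G+C = 6
Tm = 2×5 + 4×6 = 34°C

34°C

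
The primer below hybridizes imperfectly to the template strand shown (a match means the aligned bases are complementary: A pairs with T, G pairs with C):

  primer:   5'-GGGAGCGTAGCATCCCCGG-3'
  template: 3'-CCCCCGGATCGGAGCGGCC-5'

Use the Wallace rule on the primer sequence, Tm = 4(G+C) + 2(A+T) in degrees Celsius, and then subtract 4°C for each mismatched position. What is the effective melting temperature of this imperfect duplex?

50°C

Primer base counts: A=3, T=2, G=8, C=6 → A+T=5, G+C=14
Perfect-match Tm = 2(5) + 4(14) = 10 + 56 = 66°C
Mismatches (positions where the bases are not complementary): 4 (at positions 4, 7, 12, 15)
Effective Tm = 66 − 4×4 = 66 − 16 = 50°C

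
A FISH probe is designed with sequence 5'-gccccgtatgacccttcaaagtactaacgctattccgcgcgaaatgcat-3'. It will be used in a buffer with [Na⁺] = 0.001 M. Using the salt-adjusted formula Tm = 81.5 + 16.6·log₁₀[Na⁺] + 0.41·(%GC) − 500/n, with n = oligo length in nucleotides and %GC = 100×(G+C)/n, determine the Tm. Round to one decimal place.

Length n = 49. A=13, C=16, G=9, T=11
G+C = 25, so %GC = 25/49 × 100 = 51.02%
Salt term: 16.6 × (-3) = -49.8
GC term: 0.41 × 51.02 = 20.918; length term: −500/49 = −10.204
Tm = 81.5 + (-49.8) + 20.918 − 10.204 = 42.414 → 42.4°C

42.4°C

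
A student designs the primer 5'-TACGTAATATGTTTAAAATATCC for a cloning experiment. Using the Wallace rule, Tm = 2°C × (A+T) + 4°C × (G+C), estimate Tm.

Scanning the sequence gives A=9, C=3, T=9, G=2.
A+T = 18, G+C = 5
Tm = 4·5 + 2·18 = 20 + 36 = 56°C

56°C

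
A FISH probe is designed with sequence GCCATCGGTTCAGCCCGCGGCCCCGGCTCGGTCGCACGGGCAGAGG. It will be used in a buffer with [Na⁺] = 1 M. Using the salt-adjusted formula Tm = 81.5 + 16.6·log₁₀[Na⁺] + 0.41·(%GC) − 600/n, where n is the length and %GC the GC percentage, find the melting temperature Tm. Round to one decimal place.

100.5°C

Length n = 46. Base counts: A=5, G=18, T=5, C=18
G+C = 36, so %GC = 36/46 × 100 = 78.261%
Salt term: 16.6 × (0) = 0
GC term: 0.41 × 78.261 = 32.087; length term: −600/46 = −13.043
Tm = 81.5 + (0) + 32.087 − 13.043 = 100.544 → 100.5°C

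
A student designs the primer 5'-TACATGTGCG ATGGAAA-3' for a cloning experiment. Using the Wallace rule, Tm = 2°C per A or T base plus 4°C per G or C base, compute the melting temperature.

Base counts: A=6, T=4, G=5, C=2
So N_AT = 10 and N_GC = 7.
Tm = 4·7 + 2·10 = 28 + 20 = 48°C

48°C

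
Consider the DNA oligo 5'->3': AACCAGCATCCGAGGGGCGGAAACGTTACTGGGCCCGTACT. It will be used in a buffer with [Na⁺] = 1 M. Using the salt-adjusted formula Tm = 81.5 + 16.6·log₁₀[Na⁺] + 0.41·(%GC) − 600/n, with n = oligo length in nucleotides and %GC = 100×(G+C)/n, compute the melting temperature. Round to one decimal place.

Length n = 41. Base counts: G=13, T=6, A=10, C=12
G+C = 25, so %GC = 25/41 × 100 = 60.976%
Salt term: 16.6 × (0) = 0
GC term: 0.41 × 60.976 = 25; length term: −600/41 = −14.634
Tm = 81.5 + (0) + 25 − 14.634 = 91.866 → 91.9°C

91.9°C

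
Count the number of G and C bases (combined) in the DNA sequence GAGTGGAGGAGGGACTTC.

11

Scanning the sequence gives C=2, A=4, T=3, G=9.
G+C = 9 + 2 = 11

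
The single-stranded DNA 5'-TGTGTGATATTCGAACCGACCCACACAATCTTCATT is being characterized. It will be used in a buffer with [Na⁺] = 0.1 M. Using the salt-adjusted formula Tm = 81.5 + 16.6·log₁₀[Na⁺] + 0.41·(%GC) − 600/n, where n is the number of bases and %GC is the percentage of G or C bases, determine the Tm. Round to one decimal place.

Length n = 36. Scanning the sequence gives G=5, T=11, A=10, C=10.
G+C = 15, so %GC = 15/36 × 100 = 41.667%
Salt term: 16.6 × (-1) = -16.6
GC term: 0.41 × 41.667 = 17.083; length term: −600/36 = −16.667
Tm = 81.5 + (-16.6) + 17.083 − 16.667 = 65.316 → 65.3°C

65.3°C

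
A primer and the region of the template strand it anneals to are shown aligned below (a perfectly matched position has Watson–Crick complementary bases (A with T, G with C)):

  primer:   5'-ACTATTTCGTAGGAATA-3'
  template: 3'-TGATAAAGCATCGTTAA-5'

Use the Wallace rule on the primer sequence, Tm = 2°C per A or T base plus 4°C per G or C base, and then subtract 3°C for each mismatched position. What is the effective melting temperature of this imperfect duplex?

Primer base counts: A=6, T=6, G=3, C=2 → A+T=12, G+C=5
Perfect-match Tm = 2(12) + 4(5) = 24 + 20 = 44°C
Mismatches (positions where the bases are not complementary): 2 (at positions 13, 17)
Effective Tm = 44 − 2×3 = 44 − 6 = 38°C

38°C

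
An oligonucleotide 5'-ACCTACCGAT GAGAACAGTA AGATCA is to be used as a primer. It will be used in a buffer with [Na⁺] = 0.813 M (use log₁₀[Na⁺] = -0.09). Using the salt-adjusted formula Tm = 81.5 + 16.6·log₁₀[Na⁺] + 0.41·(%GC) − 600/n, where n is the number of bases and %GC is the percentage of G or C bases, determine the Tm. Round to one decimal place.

Length n = 26. Counting bases: C=6, A=11, T=4, G=5
G+C = 11, so %GC = 11/26 × 100 = 42.308%
Salt term: 16.6 × (-0.09) = -1.494
GC term: 0.41 × 42.308 = 17.346; length term: −600/26 = −23.077
Tm = 81.5 + (-1.494) + 17.346 − 23.077 = 74.275 → 74.3°C

74.3°C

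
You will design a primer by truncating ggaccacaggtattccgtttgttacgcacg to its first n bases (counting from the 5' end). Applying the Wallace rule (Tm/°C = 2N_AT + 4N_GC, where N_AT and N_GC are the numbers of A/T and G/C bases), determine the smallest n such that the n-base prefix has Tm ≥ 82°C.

First 26 bases: GGACCACAGGTATTCCGTTTGTTACG → Tm = 78°C (< 82°C)
First 27 bases: GGACCACAGGTATTCCGTTTGTTACGC → Tm = 82°C (≥ 82°C)
Since every base adds ≥2°C, Tm only increases with n, so the threshold is first crossed at n = 27.

n = 27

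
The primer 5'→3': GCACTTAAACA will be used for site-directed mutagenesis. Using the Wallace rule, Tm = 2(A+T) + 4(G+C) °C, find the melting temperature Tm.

Scanning the sequence gives C=3, G=1, A=5, T=2.
So N_AT = 7 and N_GC = 4.
Tm = 2×7 + 4×4 = 30°C

30°C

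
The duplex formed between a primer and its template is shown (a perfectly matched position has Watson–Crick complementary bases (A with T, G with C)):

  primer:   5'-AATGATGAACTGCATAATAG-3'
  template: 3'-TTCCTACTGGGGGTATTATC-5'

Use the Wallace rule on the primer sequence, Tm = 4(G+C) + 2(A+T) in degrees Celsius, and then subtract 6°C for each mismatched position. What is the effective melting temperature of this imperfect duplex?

28°C

Primer base counts: A=9, T=5, G=4, C=2 → A+T=14, G+C=6
Perfect-match Tm = 2(14) + 4(6) = 28 + 24 = 52°C
Mismatches (positions where the bases are not complementary): 4 (at positions 3, 9, 11, 12)
Effective Tm = 52 − 4×6 = 52 − 24 = 28°C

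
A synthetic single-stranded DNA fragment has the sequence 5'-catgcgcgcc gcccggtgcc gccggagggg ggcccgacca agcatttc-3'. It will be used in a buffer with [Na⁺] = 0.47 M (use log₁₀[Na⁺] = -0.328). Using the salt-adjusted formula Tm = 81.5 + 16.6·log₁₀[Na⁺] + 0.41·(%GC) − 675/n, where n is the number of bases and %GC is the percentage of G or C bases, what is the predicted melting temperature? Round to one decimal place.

93.6°C

Length n = 48. Base counts: T=5, C=19, G=18, A=6
G+C = 37, so %GC = 37/48 × 100 = 77.083%
Salt term: 16.6 × (-0.328) = -5.445
GC term: 0.41 × 77.083 = 31.604; length term: −675/48 = −14.062
Tm = 81.5 + (-5.445) + 31.604 − 14.062 = 93.597 → 93.6°C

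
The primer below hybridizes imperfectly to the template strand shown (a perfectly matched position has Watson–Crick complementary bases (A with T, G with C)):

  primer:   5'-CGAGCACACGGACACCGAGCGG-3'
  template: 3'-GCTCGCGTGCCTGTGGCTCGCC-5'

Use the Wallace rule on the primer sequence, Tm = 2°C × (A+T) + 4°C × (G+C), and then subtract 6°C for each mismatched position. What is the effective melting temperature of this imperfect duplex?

70°C

Primer base counts: A=6, T=0, G=8, C=8 → A+T=6, G+C=16
Perfect-match Tm = 2(6) + 4(16) = 12 + 64 = 76°C
Mismatches (positions where the bases are not complementary): 1 (at position 6)
Effective Tm = 76 − 1×6 = 76 − 6 = 70°C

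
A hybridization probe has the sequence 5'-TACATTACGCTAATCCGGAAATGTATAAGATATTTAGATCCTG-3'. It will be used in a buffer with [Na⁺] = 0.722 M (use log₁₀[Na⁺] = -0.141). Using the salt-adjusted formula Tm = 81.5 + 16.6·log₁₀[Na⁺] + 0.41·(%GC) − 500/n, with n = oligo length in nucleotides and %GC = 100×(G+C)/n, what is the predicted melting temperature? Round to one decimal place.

80.9°C

Length n = 43. Counting bases: C=7, A=15, G=7, T=14
G+C = 14, so %GC = 14/43 × 100 = 32.558%
Salt term: 16.6 × (-0.141) = -2.341
GC term: 0.41 × 32.558 = 13.349; length term: −500/43 = −11.628
Tm = 81.5 + (-2.341) + 13.349 − 11.628 = 80.88 → 80.9°C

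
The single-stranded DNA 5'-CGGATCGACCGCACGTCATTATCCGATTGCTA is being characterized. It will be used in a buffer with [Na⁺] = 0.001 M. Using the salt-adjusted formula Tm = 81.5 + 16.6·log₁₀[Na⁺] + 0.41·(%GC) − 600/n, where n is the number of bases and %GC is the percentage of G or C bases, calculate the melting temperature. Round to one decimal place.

Length n = 32. Base counts: G=7, T=8, A=7, C=10
G+C = 17, so %GC = 17/32 × 100 = 53.125%
Salt term: 16.6 × (-3) = -49.8
GC term: 0.41 × 53.125 = 21.781; length term: −600/32 = −18.75
Tm = 81.5 + (-49.8) + 21.781 − 18.75 = 34.731 → 34.7°C

34.7°C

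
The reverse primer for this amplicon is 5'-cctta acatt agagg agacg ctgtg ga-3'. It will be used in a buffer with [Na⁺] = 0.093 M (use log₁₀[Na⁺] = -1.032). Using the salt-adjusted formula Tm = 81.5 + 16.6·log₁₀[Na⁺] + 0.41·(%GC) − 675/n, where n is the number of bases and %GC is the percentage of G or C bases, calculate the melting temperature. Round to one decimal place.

59.1°C

Length n = 27. Base counts: C=5, A=8, G=8, T=6
G+C = 13, so %GC = 13/27 × 100 = 48.148%
Salt term: 16.6 × (-1.032) = -17.131
GC term: 0.41 × 48.148 = 19.741; length term: −675/27 = −25
Tm = 81.5 + (-17.131) + 19.741 − 25 = 59.11 → 59.1°C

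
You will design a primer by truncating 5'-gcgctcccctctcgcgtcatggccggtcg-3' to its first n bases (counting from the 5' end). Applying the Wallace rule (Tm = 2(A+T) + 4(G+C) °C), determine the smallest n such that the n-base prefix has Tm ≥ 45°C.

First 12 bases: GCGCTCCCCTCT → Tm = 42°C (< 45°C)
First 13 bases: GCGCTCCCCTCTC → Tm = 46°C (≥ 45°C)
Since every base adds ≥2°C, Tm only increases with n, so the threshold is first crossed at n = 13.

n = 13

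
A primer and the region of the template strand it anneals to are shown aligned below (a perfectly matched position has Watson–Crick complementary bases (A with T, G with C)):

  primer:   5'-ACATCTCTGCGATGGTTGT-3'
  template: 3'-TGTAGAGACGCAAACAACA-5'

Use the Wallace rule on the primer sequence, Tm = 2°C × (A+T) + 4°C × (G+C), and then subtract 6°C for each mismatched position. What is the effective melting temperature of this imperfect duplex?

44°C

Primer base counts: A=3, T=7, G=5, C=4 → A+T=10, G+C=9
Perfect-match Tm = 2(10) + 4(9) = 20 + 36 = 56°C
Mismatches (positions where the bases are not complementary): 2 (at positions 12, 14)
Effective Tm = 56 − 2×6 = 56 − 12 = 44°C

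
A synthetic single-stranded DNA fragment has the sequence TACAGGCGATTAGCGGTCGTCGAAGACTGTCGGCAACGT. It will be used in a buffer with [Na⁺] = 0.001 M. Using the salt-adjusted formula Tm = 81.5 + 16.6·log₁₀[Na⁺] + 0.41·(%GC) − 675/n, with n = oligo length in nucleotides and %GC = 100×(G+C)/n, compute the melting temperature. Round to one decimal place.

37.5°C

Length n = 39. Scanning the sequence gives G=13, A=9, C=9, T=8.
G+C = 22, so %GC = 22/39 × 100 = 56.41%
Salt term: 16.6 × (-3) = -49.8
GC term: 0.41 × 56.41 = 23.128; length term: −675/39 = −17.308
Tm = 81.5 + (-49.8) + 23.128 − 17.308 = 37.52 → 37.5°C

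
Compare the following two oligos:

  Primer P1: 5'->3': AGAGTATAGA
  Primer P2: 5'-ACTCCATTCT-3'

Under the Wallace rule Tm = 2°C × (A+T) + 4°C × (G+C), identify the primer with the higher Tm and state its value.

Primer P1: A+T=7, G+C=3 → Tm = 2(7)+4(3) = 26°C
Primer P2: A+T=6, G+C=4 → Tm = 2(6)+4(4) = 28°C
26°C vs 28°C → primer P2 is higher.

Primer P2, 28°C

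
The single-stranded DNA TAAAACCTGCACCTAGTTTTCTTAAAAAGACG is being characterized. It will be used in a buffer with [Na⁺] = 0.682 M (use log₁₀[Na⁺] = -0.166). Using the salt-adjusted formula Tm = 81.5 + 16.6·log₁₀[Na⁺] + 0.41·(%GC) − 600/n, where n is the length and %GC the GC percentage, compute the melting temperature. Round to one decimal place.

Length n = 32. A=12, C=7, T=9, G=4
G+C = 11, so %GC = 11/32 × 100 = 34.375%
Salt term: 16.6 × (-0.166) = -2.756
GC term: 0.41 × 34.375 = 14.094; length term: −600/32 = −18.75
Tm = 81.5 + (-2.756) + 14.094 − 18.75 = 74.088 → 74.1°C

74.1°C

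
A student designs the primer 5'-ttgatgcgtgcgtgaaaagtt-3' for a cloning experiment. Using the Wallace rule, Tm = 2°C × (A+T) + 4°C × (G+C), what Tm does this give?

60°C

T=7, G=7, C=2, A=5
AT pairs contribute 12, GC pairs contribute 9.
Tm = 4·9 + 2·12 = 36 + 24 = 60°C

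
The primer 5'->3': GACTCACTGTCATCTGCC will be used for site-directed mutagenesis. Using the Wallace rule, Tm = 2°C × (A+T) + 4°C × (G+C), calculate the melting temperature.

Scanning the sequence gives A=3, C=7, T=5, G=3.
AT pairs contribute 8, GC pairs contribute 10.
Tm = 2(8) + 4(10) = 16 + 40 = 56°C

56°C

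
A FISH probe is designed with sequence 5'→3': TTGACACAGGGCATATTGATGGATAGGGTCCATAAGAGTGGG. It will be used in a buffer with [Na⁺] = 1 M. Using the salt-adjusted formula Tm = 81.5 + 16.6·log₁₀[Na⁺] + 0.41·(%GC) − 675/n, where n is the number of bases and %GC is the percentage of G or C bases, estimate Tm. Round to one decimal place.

85.0°C

Length n = 42. Base counts: T=10, A=12, G=15, C=5
G+C = 20, so %GC = 20/42 × 100 = 47.619%
Salt term: 16.6 × (0) = 0
GC term: 0.41 × 47.619 = 19.524; length term: −675/42 = −16.071
Tm = 81.5 + (0) + 19.524 − 16.071 = 84.953 → 85.0°C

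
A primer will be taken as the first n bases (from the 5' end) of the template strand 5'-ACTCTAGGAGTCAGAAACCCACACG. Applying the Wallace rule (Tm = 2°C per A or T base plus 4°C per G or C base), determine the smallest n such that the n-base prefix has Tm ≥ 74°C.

n = 25

First 24 bases: ACTCTAGGAGTCAGAAACCCACAC → Tm = 72°C (< 74°C)
First 25 bases: ACTCTAGGAGTCAGAAACCCACACG → Tm = 76°C (≥ 74°C)
Since every base adds ≥2°C, Tm only increases with n, so the threshold is first crossed at n = 25.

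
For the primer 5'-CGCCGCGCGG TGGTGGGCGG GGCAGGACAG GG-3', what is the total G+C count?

27

Counting bases: G=19, T=2, C=8, A=3
G+C = 19 + 8 = 27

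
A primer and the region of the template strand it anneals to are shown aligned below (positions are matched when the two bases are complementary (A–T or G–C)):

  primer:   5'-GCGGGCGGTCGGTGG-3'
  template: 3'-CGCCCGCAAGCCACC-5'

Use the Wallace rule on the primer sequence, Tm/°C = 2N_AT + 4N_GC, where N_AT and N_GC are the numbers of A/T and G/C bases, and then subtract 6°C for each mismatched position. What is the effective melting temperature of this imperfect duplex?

50°C

Primer base counts: A=0, T=2, G=10, C=3 → A+T=2, G+C=13
Perfect-match Tm = 2(2) + 4(13) = 4 + 52 = 56°C
Mismatches (positions where the bases are not complementary): 1 (at position 8)
Effective Tm = 56 − 1×6 = 56 − 6 = 50°C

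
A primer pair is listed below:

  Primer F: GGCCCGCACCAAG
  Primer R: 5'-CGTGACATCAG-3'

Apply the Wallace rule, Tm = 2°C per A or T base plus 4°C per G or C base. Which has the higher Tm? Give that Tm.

Primer F, 46°C

Primer F: A+T=3, G+C=10 → Tm = 2(3)+4(10) = 46°C
Primer R: A+T=5, G+C=6 → Tm = 2(5)+4(6) = 34°C
46°C vs 34°C → primer F is higher.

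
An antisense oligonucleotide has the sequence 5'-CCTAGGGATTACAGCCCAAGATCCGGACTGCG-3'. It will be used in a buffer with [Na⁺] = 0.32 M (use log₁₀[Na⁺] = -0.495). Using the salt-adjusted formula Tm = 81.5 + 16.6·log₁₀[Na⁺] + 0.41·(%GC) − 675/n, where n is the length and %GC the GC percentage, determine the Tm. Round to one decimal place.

Length n = 32. Counting bases: A=8, C=10, G=9, T=5
G+C = 19, so %GC = 19/32 × 100 = 59.375%
Salt term: 16.6 × (-0.495) = -8.217
GC term: 0.41 × 59.375 = 24.344; length term: −675/32 = −21.094
Tm = 81.5 + (-8.217) + 24.344 − 21.094 = 76.533 → 76.5°C

76.5°C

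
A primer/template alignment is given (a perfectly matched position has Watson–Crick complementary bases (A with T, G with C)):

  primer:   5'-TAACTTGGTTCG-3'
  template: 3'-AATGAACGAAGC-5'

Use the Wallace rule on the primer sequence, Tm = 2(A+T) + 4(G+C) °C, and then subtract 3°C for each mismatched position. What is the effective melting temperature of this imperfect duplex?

28°C

Primer base counts: A=2, T=5, G=3, C=2 → A+T=7, G+C=5
Perfect-match Tm = 2(7) + 4(5) = 14 + 20 = 34°C
Mismatches (positions where the bases are not complementary): 2 (at positions 2, 8)
Effective Tm = 34 − 2×3 = 34 − 6 = 28°C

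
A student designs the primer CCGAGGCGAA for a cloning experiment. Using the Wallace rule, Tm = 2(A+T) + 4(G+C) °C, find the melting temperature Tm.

Scanning the sequence gives G=4, C=3, T=0, A=3.
A+T = 3, G+C = 7
Tm = 2×3 + 4×7 = 34°C

34°C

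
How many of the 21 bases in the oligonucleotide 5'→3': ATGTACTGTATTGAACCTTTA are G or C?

Base counts: T=9, A=6, C=3, G=3
Total G or C: 3 + 3 = 6

6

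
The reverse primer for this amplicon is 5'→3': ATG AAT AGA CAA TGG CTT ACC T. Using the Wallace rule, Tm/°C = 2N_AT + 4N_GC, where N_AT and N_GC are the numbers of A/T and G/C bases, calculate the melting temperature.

60°C

Scanning the sequence gives G=4, A=8, T=6, C=4.
AT pairs contribute 14, GC pairs contribute 8.
Tm = 4·8 + 2·14 = 32 + 28 = 60°C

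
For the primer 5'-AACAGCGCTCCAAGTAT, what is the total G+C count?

8

Base counts: T=3, C=5, G=3, A=6
Total G or C: 3 + 5 = 8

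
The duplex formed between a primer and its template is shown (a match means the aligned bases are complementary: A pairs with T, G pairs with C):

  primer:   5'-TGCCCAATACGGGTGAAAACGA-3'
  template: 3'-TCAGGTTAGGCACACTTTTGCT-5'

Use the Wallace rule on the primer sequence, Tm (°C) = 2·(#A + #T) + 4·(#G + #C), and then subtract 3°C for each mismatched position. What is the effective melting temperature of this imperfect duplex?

54°C

Primer base counts: A=8, T=3, G=6, C=5 → A+T=11, G+C=11
Perfect-match Tm = 2(11) + 4(11) = 22 + 44 = 66°C
Mismatches (positions where the bases are not complementary): 4 (at positions 1, 3, 9, 12)
Effective Tm = 66 − 4×3 = 66 − 12 = 54°C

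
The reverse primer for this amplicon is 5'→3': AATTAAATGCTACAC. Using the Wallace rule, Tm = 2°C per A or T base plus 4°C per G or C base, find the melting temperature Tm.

Scanning the sequence gives C=3, G=1, T=4, A=7.
AT pairs contribute 11, GC pairs contribute 4.
Tm = 4·4 + 2·11 = 16 + 22 = 38°C

38°C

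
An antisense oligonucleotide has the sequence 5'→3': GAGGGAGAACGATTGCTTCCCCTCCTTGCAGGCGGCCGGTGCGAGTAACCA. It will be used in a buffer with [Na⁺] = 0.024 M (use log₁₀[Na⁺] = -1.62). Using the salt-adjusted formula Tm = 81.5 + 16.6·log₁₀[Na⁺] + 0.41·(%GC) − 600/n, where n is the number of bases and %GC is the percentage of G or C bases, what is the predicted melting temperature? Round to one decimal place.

Length n = 51. G=17, C=15, T=9, A=10
G+C = 32, so %GC = 32/51 × 100 = 62.745%
Salt term: 16.6 × (-1.62) = -26.892
GC term: 0.41 × 62.745 = 25.725; length term: −600/51 = −11.765
Tm = 81.5 + (-26.892) + 25.725 − 11.765 = 68.568 → 68.6°C

68.6°C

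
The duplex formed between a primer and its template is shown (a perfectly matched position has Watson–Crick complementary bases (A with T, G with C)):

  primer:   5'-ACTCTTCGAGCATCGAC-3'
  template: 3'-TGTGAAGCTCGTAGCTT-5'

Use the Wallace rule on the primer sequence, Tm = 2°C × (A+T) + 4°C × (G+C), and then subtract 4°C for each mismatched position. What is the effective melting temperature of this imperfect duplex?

44°C

Primer base counts: A=4, T=4, G=3, C=6 → A+T=8, G+C=9
Perfect-match Tm = 2(8) + 4(9) = 16 + 36 = 52°C
Mismatches (positions where the bases are not complementary): 2 (at positions 3, 17)
Effective Tm = 52 − 2×4 = 52 − 8 = 44°C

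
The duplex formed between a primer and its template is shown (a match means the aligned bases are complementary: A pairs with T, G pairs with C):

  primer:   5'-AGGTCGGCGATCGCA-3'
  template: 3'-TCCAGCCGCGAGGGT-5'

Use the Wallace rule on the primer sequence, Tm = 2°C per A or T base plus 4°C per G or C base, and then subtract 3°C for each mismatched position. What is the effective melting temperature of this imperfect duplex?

Primer base counts: A=3, T=2, G=6, C=4 → A+T=5, G+C=10
Perfect-match Tm = 2(5) + 4(10) = 10 + 40 = 50°C
Mismatches (positions where the bases are not complementary): 2 (at positions 10, 13)
Effective Tm = 50 − 2×3 = 50 − 6 = 44°C

44°C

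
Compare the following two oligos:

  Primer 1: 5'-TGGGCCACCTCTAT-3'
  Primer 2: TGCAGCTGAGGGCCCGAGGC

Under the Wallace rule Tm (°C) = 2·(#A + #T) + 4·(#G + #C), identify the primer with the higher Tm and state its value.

Primer 1: A+T=6, G+C=8 → Tm = 2(6)+4(8) = 44°C
Primer 2: A+T=5, G+C=15 → Tm = 2(5)+4(15) = 70°C
44°C vs 70°C → primer 2 is higher.

Primer 2, 70°C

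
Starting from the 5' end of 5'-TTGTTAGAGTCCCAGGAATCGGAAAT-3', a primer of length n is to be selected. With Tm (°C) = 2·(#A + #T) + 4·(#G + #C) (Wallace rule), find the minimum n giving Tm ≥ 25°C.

First 9 bases: TTGTTAGAG → Tm = 24°C (< 25°C)
First 10 bases: TTGTTAGAGT → Tm = 26°C (≥ 25°C)
Each additional base adds 2°C (A/T) or 4°C (G/C), so Tm is non-decreasing in n; n = 10 is the first length to reach 25°C.

n = 10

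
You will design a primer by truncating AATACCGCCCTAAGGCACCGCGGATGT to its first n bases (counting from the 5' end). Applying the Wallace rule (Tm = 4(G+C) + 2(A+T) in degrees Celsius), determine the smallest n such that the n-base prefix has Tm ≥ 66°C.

n = 21

First 20 bases: AATACCGCCCTAAGGCACCG → Tm = 64°C (< 66°C)
First 21 bases: AATACCGCCCTAAGGCACCGC → Tm = 68°C (≥ 66°C)
Since every base adds ≥2°C, Tm only increases with n, so the threshold is first crossed at n = 21.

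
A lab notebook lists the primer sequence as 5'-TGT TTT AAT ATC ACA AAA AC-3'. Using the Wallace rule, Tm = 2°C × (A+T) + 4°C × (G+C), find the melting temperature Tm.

48°C

Base counts: A=9, C=3, T=7, G=1
A+T = 16, G+C = 4
Tm = 2(16) + 4(4) = 32 + 16 = 48°C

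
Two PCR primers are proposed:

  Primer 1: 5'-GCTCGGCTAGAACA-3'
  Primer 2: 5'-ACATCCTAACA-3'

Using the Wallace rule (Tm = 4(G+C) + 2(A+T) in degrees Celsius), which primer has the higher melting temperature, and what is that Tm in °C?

Primer 1, 44°C

Primer 1: A+T=6, G+C=8 → Tm = 2(6)+4(8) = 44°C
Primer 2: A+T=7, G+C=4 → Tm = 2(7)+4(4) = 30°C
44°C vs 30°C → primer 1 is higher.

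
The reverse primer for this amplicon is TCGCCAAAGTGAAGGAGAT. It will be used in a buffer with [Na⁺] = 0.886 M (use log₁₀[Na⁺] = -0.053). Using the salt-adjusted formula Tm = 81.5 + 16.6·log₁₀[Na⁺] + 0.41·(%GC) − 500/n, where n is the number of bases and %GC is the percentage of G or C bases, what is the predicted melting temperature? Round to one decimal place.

73.7°C

Length n = 19. Counting bases: G=6, T=3, C=3, A=7
G+C = 9, so %GC = 9/19 × 100 = 47.368%
Salt term: 16.6 × (-0.053) = -0.88
GC term: 0.41 × 47.368 = 19.421; length term: −500/19 = −26.316
Tm = 81.5 + (-0.88) + 19.421 − 26.316 = 73.725 → 73.7°C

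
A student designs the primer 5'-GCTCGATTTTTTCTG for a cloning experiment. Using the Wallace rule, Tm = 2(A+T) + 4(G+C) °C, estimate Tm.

42°C

Counting bases: A=1, G=3, C=3, T=8
AT pairs contribute 9, GC pairs contribute 6.
Tm = 2(9) + 4(6) = 18 + 24 = 42°C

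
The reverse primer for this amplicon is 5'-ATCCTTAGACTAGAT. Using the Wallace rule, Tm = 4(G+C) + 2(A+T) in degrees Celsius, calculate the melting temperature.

Scanning the sequence gives G=2, C=3, A=5, T=5.
So N_AT = 10 and N_GC = 5.
Tm = 2×10 + 4×5 = 40°C

40°C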